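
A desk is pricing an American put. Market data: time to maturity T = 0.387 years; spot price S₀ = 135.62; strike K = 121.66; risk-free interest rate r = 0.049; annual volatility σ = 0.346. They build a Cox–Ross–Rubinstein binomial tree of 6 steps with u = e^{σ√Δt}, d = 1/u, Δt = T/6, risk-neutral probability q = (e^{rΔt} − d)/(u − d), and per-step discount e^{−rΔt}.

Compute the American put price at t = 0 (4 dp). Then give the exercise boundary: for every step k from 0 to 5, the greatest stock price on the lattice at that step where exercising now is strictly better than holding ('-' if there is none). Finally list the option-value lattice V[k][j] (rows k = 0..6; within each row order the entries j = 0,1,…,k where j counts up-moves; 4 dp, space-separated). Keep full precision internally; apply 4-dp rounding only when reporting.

price = 5.1015
boundary = - - - - 95.4273 104.1922
tree:
5.1015
8.0804 2.1076
12.4424 3.7002 0.5031
18.4879 6.3797 1.0014 0.0000
26.2327 10.7373 1.9932 0.0000 0.0000
34.2603 17.4678 3.9676 0.0000 0.0000 0.0000
41.6127 26.2327 7.8978 0.0000 0.0000 0.0000 0.0000

Δt=0.06450, u=1.09185, d=0.91588, q=0.49603, disc=e^(-rΔt)=0.99684
k=6 terminal: V=max(K-S,0) → 41.6127 26.2327 7.8978 0.0000 0.0000 0.0000 0.0000
k=5: j=0 S=87.3997 intr=34.2603 cont=33.8764 V=34.2603[EX]; j=1 S=104.1922 intr=17.4678 cont=17.0839 V=17.4678[EX]; j=2 S=124.2113 intr=0.0000 cont=3.9676 V=3.9676[hold]; j=3 S=148.0766 intr=0.0000 cont=0.0000 V=0.0000[hold]; j=4 S=176.5274 intr=0.0000 cont=0.0000 V=0.0000[hold]; j=5 S=210.4446 intr=0.0000 cont=0.0000 V=0.0000[hold]  S*(5)=104.1922
k=4: j=0 S=95.4273 intr=26.2327 cont=25.8488 V=26.2327[EX]; j=1 S=113.7622 intr=7.8978 cont=10.7373 V=10.7373[hold]; j=2 S=135.6200 intr=0.0000 cont=1.9932 V=1.9932[hold]; j=3 S=161.6774 intr=0.0000 cont=0.0000 V=0.0000[hold]; j=4 S=192.7414 intr=0.0000 cont=0.0000 V=0.0000[hold]  S*(4)=95.4273
k=3: j=0 S=104.1922 intr=17.4678 cont=18.4879 V=18.4879[hold]; j=1 S=124.2113 intr=0.0000 cont=6.3797 V=6.3797[hold]; j=2 S=148.0766 intr=0.0000 cont=1.0014 V=1.0014[hold]; j=3 S=176.5274 intr=0.0000 cont=0.0000 V=0.0000[hold]  S*(3)=-
k=2: j=0 S=113.7622 intr=7.8978 cont=12.4424 V=12.4424[hold]; j=1 S=135.6200 intr=0.0000 cont=3.7002 V=3.7002[hold]; j=2 S=161.6774 intr=0.0000 cont=0.5031 V=0.5031[hold]  S*(2)=-
k=1: j=0 S=124.2113 intr=0.0000 cont=8.0804 V=8.0804[hold]; j=1 S=148.0766 intr=0.0000 cont=2.1076 V=2.1076[hold]  S*(1)=-
k=0: j=0 S=135.6200 intr=0.0000 cont=5.1015 V=5.1015[hold]  S*(0)=-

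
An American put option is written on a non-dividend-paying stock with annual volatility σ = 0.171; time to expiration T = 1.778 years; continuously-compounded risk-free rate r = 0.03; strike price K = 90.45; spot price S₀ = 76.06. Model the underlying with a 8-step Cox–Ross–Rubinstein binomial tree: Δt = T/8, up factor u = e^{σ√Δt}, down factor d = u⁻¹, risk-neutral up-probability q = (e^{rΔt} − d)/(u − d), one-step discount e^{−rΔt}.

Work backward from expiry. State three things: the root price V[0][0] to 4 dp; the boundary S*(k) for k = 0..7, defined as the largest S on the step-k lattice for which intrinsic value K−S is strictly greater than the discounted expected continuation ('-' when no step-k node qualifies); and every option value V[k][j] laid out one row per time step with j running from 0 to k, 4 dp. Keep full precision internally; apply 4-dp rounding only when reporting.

price = 14.8935
boundary = - 70.1690 64.7344 70.1690 76.0600 70.1690 76.0600 82.4455
tree:
14.8935
20.2810 10.1374
25.7156 14.6153 6.1557
30.7294 20.2810 9.6003 3.0716
35.3549 25.7156 14.3900 5.3253 1.0415
39.6220 30.7294 20.2810 8.9518 2.0635 0.1164
43.5587 35.3549 25.7156 14.3900 4.0729 0.2449 0.0000
47.1905 39.6220 30.7294 20.2810 8.0045 0.5149 0.0000 0.0000
50.5410 43.5587 35.3549 25.7156 14.3900 1.0829 0.0000 0.0000 0.0000

Δt=0.22225  u=1.08395  d=0.92255  q=0.52130  discount=0.99335
step 8 (expiry): payoffs max(K−S,0) = 50.5410 43.5587 35.3549 25.7156 14.3900 1.0829 0.0000 0.0000 0.0000
step 7: (k=7,j=0): S=43.2595, (K−S)⁺=47.1905, hold=46.5895 ⇒ V=47.1905 exercise | (k=7,j=1): S=50.8280, (K−S)⁺=39.6220, hold=39.0210 ⇒ V=39.6220 exercise | (k=7,j=2): S=59.7206, (K−S)⁺=30.7294, hold=30.1283 ⇒ V=30.7294 exercise | (k=7,j=3): S=70.1690, (K−S)⁺=20.2810, hold=19.6799 ⇒ V=20.2810 exercise | (k=7,j=4): S=82.4455, (K−S)⁺=8.0045, hold=7.4034 ⇒ V=8.0045 exercise | (k=7,j=5): S=96.8698, (K−S)⁺=0.0000, hold=0.5149 ⇒ V=0.5149 continue | (k=7,j=6): S=113.8178, (K−S)⁺=0.0000, hold=0.0000 ⇒ V=0.0000 continue | (k=7,j=7): S=133.7308, (K−S)⁺=0.0000, hold=0.0000 ⇒ V=0.0000 continue  boundary S*=82.4455
step 6: (k=6,j=0): S=46.8913, (K−S)⁺=43.5587, hold=42.9577 ⇒ V=43.5587 exercise | (k=6,j=1): S=55.0951, (K−S)⁺=35.3549, hold=34.7538 ⇒ V=35.3549 exercise | (k=6,j=2): S=64.7344, (K−S)⁺=25.7156, hold=25.1146 ⇒ V=25.7156 exercise | (k=6,j=3): S=76.0600, (K−S)⁺=14.3900, hold=13.7889 ⇒ V=14.3900 exercise | (k=6,j=4): S=89.3671, (K−S)⁺=1.0829, hold=4.0729 ⇒ V=4.0729 continue | (k=6,j=5): S=105.0024, (K−S)⁺=0.0000, hold=0.2449 ⇒ V=0.2449 continue | (k=6,j=6): S=123.3732, (K−S)⁺=0.0000, hold=0.0000 ⇒ V=0.0000 continue  boundary S*=76.0600
step 5: (k=5,j=0): S=50.8280, (K−S)⁺=39.6220, hold=39.0210 ⇒ V=39.6220 exercise | (k=5,j=1): S=59.7206, (K−S)⁺=30.7294, hold=30.1283 ⇒ V=30.7294 exercise | (k=5,j=2): S=70.1690, (K−S)⁺=20.2810, hold=19.6799 ⇒ V=20.2810 exercise | (k=5,j=3): S=82.4455, (K−S)⁺=8.0045, hold=8.9518 ⇒ V=8.9518 continue | (k=5,j=4): S=96.8698, (K−S)⁺=0.0000, hold=2.0635 ⇒ V=2.0635 continue | (k=5,j=5): S=113.8178, (K−S)⁺=0.0000, hold=0.1164 ⇒ V=0.1164 continue  boundary S*=70.1690
step 4: (k=4,j=0): S=55.0951, (K−S)⁺=35.3549, hold=34.7538 ⇒ V=35.3549 exercise | (k=4,j=1): S=64.7344, (K−S)⁺=25.7156, hold=25.1146 ⇒ V=25.7156 exercise | (k=4,j=2): S=76.0600, (K−S)⁺=14.3900, hold=14.2795 ⇒ V=14.3900 exercise | (k=4,j=3): S=89.3671, (K−S)⁺=1.0829, hold=5.3253 ⇒ V=5.3253 continue | (k=4,j=4): S=105.0024, (K−S)⁺=0.0000, hold=1.0415 ⇒ V=1.0415 continue  boundary S*=76.0600
step 3: (k=3,j=0): S=59.7206, (K−S)⁺=30.7294, hold=30.1283 ⇒ V=30.7294 exercise | (k=3,j=1): S=70.1690, (K−S)⁺=20.2810, hold=19.6799 ⇒ V=20.2810 exercise | (k=3,j=2): S=82.4455, (K−S)⁺=8.0045, hold=9.6003 ⇒ V=9.6003 continue | (k=3,j=3): S=96.8698, (K−S)⁺=0.0000, hold=3.0716 ⇒ V=3.0716 continue  boundary S*=70.1690
step 2: (k=2,j=0): S=64.7344, (K−S)⁺=25.7156, hold=25.1146 ⇒ V=25.7156 exercise | (k=2,j=1): S=76.0600, (K−S)⁺=14.3900, hold=14.6153 ⇒ V=14.6153 continue | (k=2,j=2): S=89.3671, (K−S)⁺=1.0829, hold=6.1557 ⇒ V=6.1557 continue  boundary S*=64.7344
step 1: (k=1,j=0): S=70.1690, (K−S)⁺=20.2810, hold=19.7966 ⇒ V=20.2810 exercise | (k=1,j=1): S=82.4455, (K−S)⁺=8.0045, hold=10.1374 ⇒ V=10.1374 continue  boundary S*=70.1690
step 0: (k=0,j=0): S=76.0600, (K−S)⁺=14.3900, hold=14.8935 ⇒ V=14.8935 continue  boundary S*=-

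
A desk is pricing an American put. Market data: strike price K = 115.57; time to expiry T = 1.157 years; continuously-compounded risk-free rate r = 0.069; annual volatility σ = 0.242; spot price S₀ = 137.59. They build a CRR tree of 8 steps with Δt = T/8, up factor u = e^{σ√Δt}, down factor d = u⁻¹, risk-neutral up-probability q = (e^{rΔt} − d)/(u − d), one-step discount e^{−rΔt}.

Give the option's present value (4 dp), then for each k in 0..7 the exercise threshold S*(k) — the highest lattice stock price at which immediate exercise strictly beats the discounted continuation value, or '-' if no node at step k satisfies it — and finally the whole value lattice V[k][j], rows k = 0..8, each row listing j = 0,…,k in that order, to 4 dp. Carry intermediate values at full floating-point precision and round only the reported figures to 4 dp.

Δt=0.14463, u=1.09640, d=0.91208, q=0.53142, disc=e^(-rΔt)=0.99007
k=8 terminal: V=max(K-S,0) → 49.6775 36.3611 20.3536 1.1112 0.0000 0.0000 0.0000 0.0000 0.0000
k=7: j=0 S=72.2446 intr=43.3254 cont=42.1779 V=43.3254[EX]; j=1 S=86.8446 intr=28.7254 cont=27.5779 V=28.7254[EX]; j=2 S=104.3952 intr=11.1748 cont=10.0273 V=11.1748[EX]; j=3 S=125.4926 intr=0.0000 cont=0.5155 V=0.5155[hold]; j=4 S=150.8536 intr=0.0000 cont=0.0000 V=0.0000[hold]; j=5 S=181.3399 intr=0.0000 cont=0.0000 V=0.0000[hold]; j=6 S=217.9872 intr=0.0000 cont=0.0000 V=0.0000[hold]; j=7 S=262.0406 intr=0.0000 cont=0.0000 V=0.0000[hold]  S*(7)=104.3952
k=6: j=0 S=79.2089 intr=36.3611 cont=35.2136 V=36.3611[EX]; j=1 S=95.2164 intr=20.3536 cont=19.2061 V=20.3536[EX]; j=2 S=114.4588 intr=1.1112 cont=5.4556 V=5.4556[hold]; j=3 S=137.5900 intr=0.0000 cont=0.2392 V=0.2392[hold]; j=4 S=165.3958 intr=0.0000 cont=0.0000 V=0.0000[hold]; j=5 S=198.8210 intr=0.0000 cont=0.0000 V=0.0000[hold]; j=6 S=239.0011 intr=0.0000 cont=0.0000 V=0.0000[hold]  S*(6)=95.2164
k=5: j=0 S=86.8446 intr=28.7254 cont=27.5779 V=28.7254[EX]; j=1 S=104.3952 intr=11.1748 cont=12.3130 V=12.3130[hold]; j=2 S=125.4926 intr=0.0000 cont=2.6568 V=2.6568[hold]; j=3 S=150.8536 intr=0.0000 cont=0.1110 V=0.1110[hold]; j=4 S=181.3399 intr=0.0000 cont=0.0000 V=0.0000[hold]; j=5 S=217.9872 intr=0.0000 cont=0.0000 V=0.0000[hold]  S*(5)=86.8446
k=4: j=0 S=95.2164 intr=20.3536 cont=19.8049 V=20.3536[EX]; j=1 S=114.4588 intr=1.1112 cont=7.1102 V=7.1102[hold]; j=2 S=137.5900 intr=0.0000 cont=1.2910 V=1.2910[hold]; j=3 S=165.3958 intr=0.0000 cont=0.0515 V=0.0515[hold]; j=4 S=198.8210 intr=0.0000 cont=0.0000 V=0.0000[hold]  S*(4)=95.2164
k=3: j=0 S=104.3952 intr=11.1748 cont=13.1836 V=13.1836[hold]; j=1 S=125.4926 intr=0.0000 cont=3.9779 V=3.9779[hold]; j=2 S=150.8536 intr=0.0000 cont=0.6260 V=0.6260[hold]; j=3 S=181.3399 intr=0.0000 cont=0.0239 V=0.0239[hold]  S*(3)=-
k=2: j=0 S=114.4588 intr=1.1112 cont=8.2092 V=8.2092[hold]; j=1 S=137.5900 intr=0.0000 cont=2.1748 V=2.1748[hold]; j=2 S=165.3958 intr=0.0000 cont=0.3030 V=0.3030[hold]  S*(2)=-
k=1: j=0 S=125.4926 intr=0.0000 cont=4.9527 V=4.9527[hold]; j=1 S=150.8536 intr=0.0000 cont=1.1684 V=1.1684[hold]  S*(1)=-
k=0: j=0 S=137.5900 intr=0.0000 cont=2.9124 V=2.9124[hold]  S*(0)=-

price = 2.9124
boundary = - - - - 95.2164 86.8446 95.2164 104.3952
tree:
2.9124
4.9527 1.1684
8.2092 2.1748 0.3030
13.1836 3.9779 0.6260 0.0239
20.3536 7.1102 1.2910 0.0515 0.0000
28.7254 12.3130 2.6568 0.1110 0.0000 0.0000
36.3611 20.3536 5.4556 0.2392 0.0000 0.0000 0.0000
43.3254 28.7254 11.1748 0.5155 0.0000 0.0000 0.0000 0.0000
49.6775 36.3611 20.3536 1.1112 0.0000 0.0000 0.0000 0.0000 0.0000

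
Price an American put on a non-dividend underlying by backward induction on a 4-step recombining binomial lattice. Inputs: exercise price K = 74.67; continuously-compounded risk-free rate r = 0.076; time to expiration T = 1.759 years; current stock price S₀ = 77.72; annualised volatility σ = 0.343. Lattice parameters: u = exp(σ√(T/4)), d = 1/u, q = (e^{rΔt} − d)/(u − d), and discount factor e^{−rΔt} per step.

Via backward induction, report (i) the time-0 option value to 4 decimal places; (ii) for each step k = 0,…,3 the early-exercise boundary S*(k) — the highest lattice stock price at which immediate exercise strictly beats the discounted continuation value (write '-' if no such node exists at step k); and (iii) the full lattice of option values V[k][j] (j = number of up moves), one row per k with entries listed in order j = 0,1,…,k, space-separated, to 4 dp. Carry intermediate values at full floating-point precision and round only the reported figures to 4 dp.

price = 8.3045
boundary = - - 49.3137 61.9085
tree:
8.3045
14.8141 2.7795
25.3563 5.9557 0.0000
35.3888 12.7615 0.0000 0.0000
43.3803 25.3563 0.0000 0.0000 0.0000

params: Δt=0.43975 u=1.25540 d=0.79656 q=0.51745 e^(-rΔt)=0.96713
t_4 payoffs: 43.3803 25.3563 0.0000 0.0000 0.0000
t_3: node(3,0) S=39.2812 payoff=35.3888 vs cont=32.9345 → 35.3888 [stop]  node(3,1) S=61.9085 payoff=12.7615 vs cont=11.8336 → 12.7615 [stop]  node(3,2) S=97.5698 payoff=0.0000 vs cont=0.0000 → 0.0000 [wait]  node(3,3) S=153.7734 payoff=0.0000 vs cont=0.0000 → 0.0000 [wait]  ⇒ S*(3)=61.9085
t_2: node(2,0) S=49.3137 payoff=25.3563 vs cont=22.9020 → 25.3563 [stop]  node(2,1) S=77.7200 payoff=0.0000 vs cont=5.9557 → 5.9557 [wait]  node(2,2) S=122.4894 payoff=0.0000 vs cont=0.0000 → 0.0000 [wait]  ⇒ S*(2)=49.3137
t_1: node(1,0) S=61.9085 payoff=12.7615 vs cont=14.8141 → 14.8141 [wait]  node(1,1) S=97.5698 payoff=0.0000 vs cont=2.7795 → 2.7795 [wait]  ⇒ S*(1)=-
t_0: node(0,0) S=77.7200 payoff=0.0000 vs cont=8.3045 → 8.3045 [wait]  ⇒ S*(0)=-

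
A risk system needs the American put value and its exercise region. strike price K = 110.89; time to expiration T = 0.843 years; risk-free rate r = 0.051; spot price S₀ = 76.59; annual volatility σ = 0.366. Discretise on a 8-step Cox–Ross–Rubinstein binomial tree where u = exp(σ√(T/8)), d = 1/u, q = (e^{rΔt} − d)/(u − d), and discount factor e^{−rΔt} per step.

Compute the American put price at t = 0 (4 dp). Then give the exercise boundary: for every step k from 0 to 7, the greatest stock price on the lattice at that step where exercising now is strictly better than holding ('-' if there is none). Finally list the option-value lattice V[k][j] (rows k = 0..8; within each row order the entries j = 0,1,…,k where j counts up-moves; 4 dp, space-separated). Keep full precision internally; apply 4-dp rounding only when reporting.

price = 34.6049
boundary = - 68.0102 76.5900 68.0102 76.5900 68.0102 76.5900 86.2522
tree:
34.6049
42.8798 26.4719
50.4985 34.3000 18.7094
57.2637 42.8798 25.8262 11.5938
63.2711 50.4985 34.3000 17.3926 5.7560
68.6055 57.2637 42.8798 25.0587 9.6976 1.7646
73.3423 63.2711 50.4985 34.3000 15.8272 3.4989 0.0000
77.5485 68.6055 57.2637 42.8798 24.6378 6.9378 0.0000 0.0000
81.2835 73.3423 63.2711 50.4985 34.3000 13.7566 0.0000 0.0000 0.0000

Δt=0.10537  u=1.12615  d=0.88798  q=0.49296  discount=0.99464
step 8 (expiry): payoffs max(K−S,0) = 81.2835 73.3423 63.2711 50.4985 34.3000 13.7566 0.0000 0.0000 0.0000
step 7: (k=7,j=0): S=33.3415, (K−S)⁺=77.5485, hold=76.9542 ⇒ V=77.5485 exercise | (k=7,j=1): S=42.2845, (K−S)⁺=68.6055, hold=68.0112 ⇒ V=68.6055 exercise | (k=7,j=2): S=53.6263, (K−S)⁺=57.2637, hold=56.6694 ⇒ V=57.2637 exercise | (k=7,j=3): S=68.0102, (K−S)⁺=42.8798, hold=42.2855 ⇒ V=42.8798 exercise | (k=7,j=4): S=86.2522, (K−S)⁺=24.6378, hold=24.0435 ⇒ V=24.6378 exercise | (k=7,j=5): S=109.3872, (K−S)⁺=1.5028, hold=6.9378 ⇒ V=6.9378 continue | (k=7,j=6): S=138.7276, (K−S)⁺=0.0000, hold=0.0000 ⇒ V=0.0000 continue | (k=7,j=7): S=175.9378, (K−S)⁺=0.0000, hold=0.0000 ⇒ V=0.0000 continue  boundary S*=86.2522
step 6: (k=6,j=0): S=37.5477, (K−S)⁺=73.3423, hold=72.7480 ⇒ V=73.3423 exercise | (k=6,j=1): S=47.6189, (K−S)⁺=63.2711, hold=62.6768 ⇒ V=63.2711 exercise | (k=6,j=2): S=60.3915, (K−S)⁺=50.4985, hold=49.9042 ⇒ V=50.4985 exercise | (k=6,j=3): S=76.5900, (K−S)⁺=34.3000, hold=33.7057 ⇒ V=34.3000 exercise | (k=6,j=4): S=97.1334, (K−S)⁺=13.7566, hold=15.8272 ⇒ V=15.8272 continue | (k=6,j=5): S=123.1869, (K−S)⁺=0.0000, hold=3.4989 ⇒ V=3.4989 continue | (k=6,j=6): S=156.2288, (K−S)⁺=0.0000, hold=0.0000 ⇒ V=0.0000 continue  boundary S*=76.5900
step 5: (k=5,j=0): S=42.2845, (K−S)⁺=68.6055, hold=68.0112 ⇒ V=68.6055 exercise | (k=5,j=1): S=53.6263, (K−S)⁺=57.2637, hold=56.6694 ⇒ V=57.2637 exercise | (k=5,j=2): S=68.0102, (K−S)⁺=42.8798, hold=42.2855 ⇒ V=42.8798 exercise | (k=5,j=3): S=86.2522, (K−S)⁺=24.6378, hold=25.0587 ⇒ V=25.0587 continue | (k=5,j=4): S=109.3872, (K−S)⁺=1.5028, hold=9.6976 ⇒ V=9.6976 continue | (k=5,j=5): S=138.7276, (K−S)⁺=0.0000, hold=1.7646 ⇒ V=1.7646 continue  boundary S*=68.0102
step 4: (k=4,j=0): S=47.6189, (K−S)⁺=63.2711, hold=62.6768 ⇒ V=63.2711 exercise | (k=4,j=1): S=60.3915, (K−S)⁺=50.4985, hold=49.9042 ⇒ V=50.4985 exercise | (k=4,j=2): S=76.5900, (K−S)⁺=34.3000, hold=33.9120 ⇒ V=34.3000 exercise | (k=4,j=3): S=97.1334, (K−S)⁺=13.7566, hold=17.3926 ⇒ V=17.3926 continue | (k=4,j=4): S=123.1869, (K−S)⁺=0.0000, hold=5.7560 ⇒ V=5.7560 continue  boundary S*=76.5900
step 3: (k=3,j=0): S=53.6263, (K−S)⁺=57.2637, hold=56.6694 ⇒ V=57.2637 exercise | (k=3,j=1): S=68.0102, (K−S)⁺=42.8798, hold=42.2855 ⇒ V=42.8798 exercise | (k=3,j=2): S=86.2522, (K−S)⁺=24.6378, hold=25.8262 ⇒ V=25.8262 continue | (k=3,j=3): S=109.3872, (K−S)⁺=1.5028, hold=11.5938 ⇒ V=11.5938 continue  boundary S*=68.0102
step 2: (k=2,j=0): S=60.3915, (K−S)⁺=50.4985, hold=49.9042 ⇒ V=50.4985 exercise | (k=2,j=1): S=76.5900, (K−S)⁺=34.3000, hold=34.2884 ⇒ V=34.3000 exercise | (k=2,j=2): S=97.1334, (K−S)⁺=13.7566, hold=18.7094 ⇒ V=18.7094 continue  boundary S*=76.5900
step 1: (k=1,j=0): S=68.0102, (K−S)⁺=42.8798, hold=42.2855 ⇒ V=42.8798 exercise | (k=1,j=1): S=86.2522, (K−S)⁺=24.6378, hold=26.4719 ⇒ V=26.4719 continue  boundary S*=68.0102
step 0: (k=0,j=0): S=76.5900, (K−S)⁺=34.3000, hold=34.6049 ⇒ V=34.6049 continue  boundary S*=-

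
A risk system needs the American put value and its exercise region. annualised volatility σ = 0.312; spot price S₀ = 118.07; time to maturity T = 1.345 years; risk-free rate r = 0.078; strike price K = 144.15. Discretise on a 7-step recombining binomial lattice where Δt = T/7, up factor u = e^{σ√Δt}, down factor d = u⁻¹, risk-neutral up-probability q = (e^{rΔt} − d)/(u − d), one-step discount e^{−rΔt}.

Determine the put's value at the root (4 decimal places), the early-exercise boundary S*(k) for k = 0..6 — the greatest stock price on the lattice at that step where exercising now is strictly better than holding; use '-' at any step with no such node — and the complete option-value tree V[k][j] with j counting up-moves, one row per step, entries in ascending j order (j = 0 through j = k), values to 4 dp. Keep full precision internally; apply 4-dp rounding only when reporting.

params: Δt=0.19214 u=1.14656 d=0.87218 q=0.52090 e^(-rΔt)=0.98512
t_7 payoffs: 98.8213 84.5613 65.8153 41.1720 8.7762 0.0000 0.0000 0.0000
t_6: node(6,0) S=51.9719 payoff=92.1781 vs cont=90.0338 → 92.1781 [stop]  node(6,1) S=68.3217 payoff=75.8283 vs cont=73.6840 → 75.8283 [stop]  node(6,2) S=89.8151 payoff=54.3349 vs cont=52.1906 → 54.3349 [stop]  node(6,3) S=118.0700 payoff=26.0800 vs cont=23.9357 → 26.0800 [stop]  node(6,4) S=155.2136 payoff=0.0000 vs cont=4.1421 → 4.1421 [wait]  node(6,5) S=204.0423 payoff=0.0000 vs cont=0.0000 → 0.0000 [wait]  node(6,6) S=268.2319 payoff=0.0000 vs cont=0.0000 → 0.0000 [wait]  ⇒ S*(6)=118.0700
t_5: node(5,0) S=59.5887 payoff=84.5613 vs cont=82.4170 → 84.5613 [stop]  node(5,1) S=78.3347 payoff=65.8153 vs cont=63.6710 → 65.8153 [stop]  node(5,2) S=102.9780 payoff=41.1720 vs cont=39.0277 → 41.1720 [stop]  node(5,3) S=135.3738 payoff=8.7762 vs cont=14.4347 → 14.4347 [wait]  node(5,4) S=177.9611 payoff=0.0000 vs cont=1.9550 → 1.9550 [wait]  node(5,5) S=233.9458 payoff=0.0000 vs cont=0.0000 → 0.0000 [wait]  ⇒ S*(5)=102.9780
t_4: node(4,0) S=68.3217 payoff=75.8283 vs cont=73.6840 → 75.8283 [stop]  node(4,1) S=89.8151 payoff=54.3349 vs cont=52.1906 → 54.3349 [stop]  node(4,2) S=118.0700 payoff=26.0800 vs cont=26.8394 → 26.8394 [wait]  node(4,3) S=155.2136 payoff=0.0000 vs cont=7.8160 → 7.8160 [wait]  node(4,4) S=204.0423 payoff=0.0000 vs cont=0.9227 → 0.9227 [wait]  ⇒ S*(4)=89.8151
t_3: node(3,0) S=78.3347 payoff=65.8153 vs cont=63.6710 → 65.8153 [stop]  node(3,1) S=102.9780 payoff=41.1720 vs cont=39.4174 → 41.1720 [stop]  node(3,2) S=135.3738 payoff=8.7762 vs cont=16.6784 → 16.6784 [wait]  node(3,3) S=177.9611 payoff=0.0000 vs cont=4.1625 → 4.1625 [wait]  ⇒ S*(3)=102.9780
t_2: node(2,0) S=89.8151 payoff=54.3349 vs cont=52.1906 → 54.3349 [stop]  node(2,1) S=118.0700 payoff=26.0800 vs cont=27.9907 → 27.9907 [wait]  node(2,2) S=155.2136 payoff=0.0000 vs cont=10.0078 → 10.0078 [wait]  ⇒ S*(2)=89.8151
t_1: node(1,0) S=102.9780 payoff=41.1720 vs cont=40.0082 → 41.1720 [stop]  node(1,1) S=135.3738 payoff=8.7762 vs cont=18.3464 → 18.3464 [wait]  ⇒ S*(1)=102.9780
t_0: node(0,0) S=118.0700 payoff=26.0800 vs cont=28.8467 → 28.8467 [wait]  ⇒ S*(0)=-

price = 28.8467
boundary = - 102.9780 89.8151 102.9780 89.8151 102.9780 118.0700
tree:
28.8467
41.1720 18.3464
54.3349 27.9907 10.0078
65.8153 41.1720 16.6784 4.1625
75.8283 54.3349 26.8394 7.8160 0.9227
84.5613 65.8153 41.1720 14.4347 1.9550 0.0000
92.1781 75.8283 54.3349 26.0800 4.1421 0.0000 0.0000
98.8213 84.5613 65.8153 41.1720 8.7762 0.0000 0.0000 0.0000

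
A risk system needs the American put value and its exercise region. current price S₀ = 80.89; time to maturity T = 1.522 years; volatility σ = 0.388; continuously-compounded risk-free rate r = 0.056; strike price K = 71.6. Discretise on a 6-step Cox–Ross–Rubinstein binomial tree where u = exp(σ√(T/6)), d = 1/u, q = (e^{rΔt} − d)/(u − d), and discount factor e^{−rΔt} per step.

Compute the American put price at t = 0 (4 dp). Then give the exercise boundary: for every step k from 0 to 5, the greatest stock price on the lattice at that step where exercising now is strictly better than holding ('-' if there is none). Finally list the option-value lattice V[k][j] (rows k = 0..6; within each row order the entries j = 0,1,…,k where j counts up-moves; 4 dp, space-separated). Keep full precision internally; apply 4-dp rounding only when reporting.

params: Δt=0.25367 u=1.21582 d=0.82249 q=0.48767 e^(-rΔt)=0.98590
t_6 payoffs: 46.5572 34.5814 16.8786 0.0000 0.0000 0.0000 0.0000
t_5: node(5,0) S=30.4475 payoff=41.1525 vs cont=40.1426 → 41.1525 [stop]  node(5,1) S=45.0079 payoff=26.5921 vs cont=25.5822 → 26.5921 [stop]  node(5,2) S=66.5313 payoff=5.0687 vs cont=8.5254 → 8.5254 [wait]  node(5,3) S=98.3476 payoff=0.0000 vs cont=0.0000 → 0.0000 [wait]  node(5,4) S=145.3788 payoff=0.0000 vs cont=0.0000 → 0.0000 [wait]  node(5,5) S=214.9010 payoff=0.0000 vs cont=0.0000 → 0.0000 [wait]  ⇒ S*(5)=45.0079
t_4: node(4,0) S=37.0186 payoff=34.5814 vs cont=33.5715 → 34.5814 [stop]  node(4,1) S=54.7214 payoff=16.8786 vs cont=17.5306 → 17.5306 [wait]  node(4,2) S=80.8900 payoff=0.0000 vs cont=4.3062 → 4.3062 [wait]  node(4,3) S=119.5728 payoff=0.0000 vs cont=0.0000 → 0.0000 [wait]  node(4,4) S=176.7542 payoff=0.0000 vs cont=0.0000 → 0.0000 [wait]  ⇒ S*(4)=37.0186
t_3: node(3,0) S=45.0079 payoff=26.5921 vs cont=25.8957 → 26.5921 [stop]  node(3,1) S=66.5313 payoff=5.0687 vs cont=10.9251 → 10.9251 [wait]  node(3,2) S=98.3476 payoff=0.0000 vs cont=2.1750 → 2.1750 [wait]  node(3,3) S=145.3788 payoff=0.0000 vs cont=0.0000 → 0.0000 [wait]  ⇒ S*(3)=45.0079
t_2: node(2,0) S=54.7214 payoff=16.8786 vs cont=18.6844 → 18.6844 [wait]  node(2,1) S=80.8900 payoff=0.0000 vs cont=6.5640 → 6.5640 [wait]  node(2,2) S=119.5728 payoff=0.0000 vs cont=1.0986 → 1.0986 [wait]  ⇒ S*(2)=-
t_1: node(1,0) S=66.5313 payoff=5.0687 vs cont=12.5934 → 12.5934 [wait]  node(1,1) S=98.3476 payoff=0.0000 vs cont=3.8437 → 3.8437 [wait]  ⇒ S*(1)=-
t_0: node(0,0) S=80.8900 payoff=0.0000 vs cont=8.2090 → 8.2090 [wait]  ⇒ S*(0)=-

price = 8.2090
boundary = - - - 45.0079 37.0186 45.0079
tree:
8.2090
12.5934 3.8437
18.6844 6.5640 1.0986
26.5921 10.9251 2.1750 0.0000
34.5814 17.5306 4.3062 0.0000 0.0000
41.1525 26.5921 8.5254 0.0000 0.0000 0.0000
46.5572 34.5814 16.8786 0.0000 0.0000 0.0000 0.0000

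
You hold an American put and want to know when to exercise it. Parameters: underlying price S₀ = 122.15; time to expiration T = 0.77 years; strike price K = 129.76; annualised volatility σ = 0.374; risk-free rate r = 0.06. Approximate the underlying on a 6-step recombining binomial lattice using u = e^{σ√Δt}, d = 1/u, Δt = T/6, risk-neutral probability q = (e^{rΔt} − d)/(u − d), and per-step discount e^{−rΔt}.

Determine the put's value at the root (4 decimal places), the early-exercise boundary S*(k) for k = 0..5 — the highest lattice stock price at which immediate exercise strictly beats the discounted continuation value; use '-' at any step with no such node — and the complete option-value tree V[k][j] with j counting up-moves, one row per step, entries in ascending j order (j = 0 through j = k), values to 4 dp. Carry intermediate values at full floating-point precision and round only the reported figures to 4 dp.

Δt=0.12833, u=1.14337, d=0.87461, q=0.49532, disc=e^(-rΔt)=0.99233
k=6 terminal: V=max(K-S,0) → 75.0871 58.2864 36.3229 7.6100 0.0000 0.0000 0.0000
k=5: j=0 S=62.5113 intr=67.2487 cont=66.2534 V=67.2487[EX]; j=1 S=81.7208 intr=48.0392 cont=47.0439 V=48.0392[EX]; j=2 S=106.8333 intr=22.9267 cont=21.9314 V=22.9267[EX]; j=3 S=139.6627 intr=0.0000 cont=3.8112 V=3.8112[hold]; j=4 S=182.5805 intr=0.0000 cont=0.0000 V=0.0000[hold]; j=5 S=238.6867 intr=0.0000 cont=0.0000 V=0.0000[hold]  S*(5)=106.8333
k=4: j=0 S=71.4736 intr=58.2864 cont=57.2911 V=58.2864[EX]; j=1 S=93.4371 intr=36.3229 cont=35.3275 V=36.3229[EX]; j=2 S=122.1500 intr=7.6100 cont=13.3553 V=13.3553[hold]; j=3 S=159.6862 intr=0.0000 cont=1.9087 V=1.9087[hold]; j=4 S=208.7571 intr=0.0000 cont=0.0000 V=0.0000[hold]  S*(4)=93.4371
k=3: j=0 S=81.7208 intr=48.0392 cont=47.0439 V=48.0392[EX]; j=1 S=106.8333 intr=22.9267 cont=24.7553 V=24.7553[hold]; j=2 S=139.6627 intr=0.0000 cont=7.6267 V=7.6267[hold]; j=3 S=182.5805 intr=0.0000 cont=0.9559 V=0.9559[hold]  S*(3)=81.7208
k=2: j=0 S=93.4371 intr=36.3229 cont=36.2263 V=36.3229[EX]; j=1 S=122.1500 intr=7.6100 cont=16.1464 V=16.1464[hold]; j=2 S=159.6862 intr=0.0000 cont=4.2894 V=4.2894[hold]  S*(2)=93.4371
k=1: j=0 S=106.8333 intr=22.9267 cont=26.1272 V=26.1272[hold]; j=1 S=139.6627 intr=0.0000 cont=10.1946 V=10.1946[hold]  S*(1)=-
k=0: j=0 S=122.1500 intr=7.6100 cont=18.0957 V=18.0957[hold]  S*(0)=-

price = 18.0957
boundary = - - 93.4371 81.7208 93.4371 106.8333
tree:
18.0957
26.1272 10.1946
36.3229 16.1464 4.2894
48.0392 24.7553 7.6267 0.9559
58.2864 36.3229 13.3553 1.9087 0.0000
67.2487 48.0392 22.9267 3.8112 0.0000 0.0000
75.0871 58.2864 36.3229 7.6100 0.0000 0.0000 0.0000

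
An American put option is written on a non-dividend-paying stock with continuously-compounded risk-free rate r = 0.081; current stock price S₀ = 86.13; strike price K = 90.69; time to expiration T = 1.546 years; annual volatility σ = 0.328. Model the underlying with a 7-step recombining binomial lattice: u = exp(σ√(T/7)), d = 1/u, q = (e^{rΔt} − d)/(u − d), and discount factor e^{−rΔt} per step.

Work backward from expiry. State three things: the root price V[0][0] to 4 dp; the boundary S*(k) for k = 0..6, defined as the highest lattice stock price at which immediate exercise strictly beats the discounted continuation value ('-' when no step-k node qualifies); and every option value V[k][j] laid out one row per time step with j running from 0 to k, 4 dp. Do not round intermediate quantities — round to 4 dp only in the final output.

price = 12.3571
boundary = - - 63.2799 54.2402 63.2799 54.2402 63.2799
tree:
12.3571
18.7181 6.9111
27.4101 11.3401 3.0604
36.4498 17.9969 5.5856 0.8344
44.1981 27.4101 9.9278 1.7691 0.0000
50.8396 36.4498 16.9888 3.7511 0.0000 0.0000
56.5323 44.1981 27.4101 7.9535 0.0000 0.0000 0.0000
61.4118 50.8396 36.4498 16.8639 0.0000 0.0000 0.0000 0.0000

Δt=0.22086  u=1.16666  d=0.85715  q=0.51986  discount=0.98227
step 7 (expiry): payoffs max(K−S,0) = 61.4118 50.8396 36.4498 16.8639 0.0000 0.0000 0.0000 0.0000
step 6: (k=6,j=0): S=34.1577, (K−S)⁺=56.5323, hold=54.9244 ⇒ V=56.5323 exercise | (k=6,j=1): S=46.4919, (K−S)⁺=44.1981, hold=42.5902 ⇒ V=44.1981 exercise | (k=6,j=2): S=63.2799, (K−S)⁺=27.4101, hold=25.8021 ⇒ V=27.4101 exercise | (k=6,j=3): S=86.1300, (K−S)⁺=4.5600, hold=7.9535 ⇒ V=7.9535 continue | (k=6,j=4): S=117.2312, (K−S)⁺=0.0000, hold=0.0000 ⇒ V=0.0000 continue | (k=6,j=5): S=159.5629, (K−S)⁺=0.0000, hold=0.0000 ⇒ V=0.0000 continue | (k=6,j=6): S=217.1803, (K−S)⁺=0.0000, hold=0.0000 ⇒ V=0.0000 continue  boundary S*=63.2799
step 5: (k=5,j=0): S=39.8504, (K−S)⁺=50.8396, hold=49.2316 ⇒ V=50.8396 exercise | (k=5,j=1): S=54.2402, (K−S)⁺=36.4498, hold=34.8418 ⇒ V=36.4498 exercise | (k=5,j=2): S=73.8261, (K−S)⁺=16.8639, hold=16.9888 ⇒ V=16.9888 continue | (k=5,j=3): S=100.4844, (K−S)⁺=0.0000, hold=3.7511 ⇒ V=3.7511 continue | (k=5,j=4): S=136.7689, (K−S)⁺=0.0000, hold=0.0000 ⇒ V=0.0000 continue | (k=5,j=5): S=186.1556, (K−S)⁺=0.0000, hold=0.0000 ⇒ V=0.0000 continue  boundary S*=54.2402
step 4: (k=4,j=0): S=46.4919, (K−S)⁺=44.1981, hold=42.5902 ⇒ V=44.1981 exercise | (k=4,j=1): S=63.2799, (K−S)⁺=27.4101, hold=25.8659 ⇒ V=27.4101 exercise | (k=4,j=2): S=86.1300, (K−S)⁺=4.5600, hold=9.9278 ⇒ V=9.9278 continue | (k=4,j=3): S=117.2312, (K−S)⁺=0.0000, hold=1.7691 ⇒ V=1.7691 continue | (k=4,j=4): S=159.5629, (K−S)⁺=0.0000, hold=0.0000 ⇒ V=0.0000 continue  boundary S*=63.2799
step 3: (k=3,j=0): S=54.2402, (K−S)⁺=36.4498, hold=34.8418 ⇒ V=36.4498 exercise | (k=3,j=1): S=73.8261, (K−S)⁺=16.8639, hold=17.9969 ⇒ V=17.9969 continue | (k=3,j=2): S=100.4844, (K−S)⁺=0.0000, hold=5.5856 ⇒ V=5.5856 continue | (k=3,j=3): S=136.7689, (K−S)⁺=0.0000, hold=0.8344 ⇒ V=0.8344 continue  boundary S*=54.2402
step 2: (k=2,j=0): S=63.2799, (K−S)⁺=27.4101, hold=26.3807 ⇒ V=27.4101 exercise | (k=2,j=1): S=86.1300, (K−S)⁺=4.5600, hold=11.3401 ⇒ V=11.3401 continue | (k=2,j=2): S=117.2312, (K−S)⁺=0.0000, hold=3.0604 ⇒ V=3.0604 continue  boundary S*=63.2799
step 1: (k=1,j=0): S=73.8261, (K−S)⁺=16.8639, hold=18.7181 ⇒ V=18.7181 continue | (k=1,j=1): S=100.4844, (K−S)⁺=0.0000, hold=6.9111 ⇒ V=6.9111 continue  boundary S*=-
step 0: (k=0,j=0): S=86.1300, (K−S)⁺=4.5600, hold=12.3571 ⇒ V=12.3571 continue  boundary S*=-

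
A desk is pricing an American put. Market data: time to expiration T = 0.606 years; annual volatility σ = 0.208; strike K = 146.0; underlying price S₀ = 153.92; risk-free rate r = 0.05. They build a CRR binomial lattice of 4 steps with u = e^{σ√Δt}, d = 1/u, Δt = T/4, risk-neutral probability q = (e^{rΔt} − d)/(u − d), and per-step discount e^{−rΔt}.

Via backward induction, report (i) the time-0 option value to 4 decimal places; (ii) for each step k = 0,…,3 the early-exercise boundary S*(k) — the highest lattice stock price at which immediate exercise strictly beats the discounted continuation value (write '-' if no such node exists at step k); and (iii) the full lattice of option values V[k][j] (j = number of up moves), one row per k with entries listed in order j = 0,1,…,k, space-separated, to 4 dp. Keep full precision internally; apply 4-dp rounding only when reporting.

Δt=0.15150  u=1.08433  d=0.92223  q=0.52668  discount=0.99245
step 4 (expiry): payoffs max(K−S,0) = 34.6594 15.0896 0.0000 0.0000 0.0000
step 3: (k=3,j=0): S=120.7296, (K−S)⁺=25.2704, hold=24.1686 ⇒ V=25.2704 exercise | (k=3,j=1): S=141.9498, (K−S)⁺=4.0502, hold=7.0883 ⇒ V=7.0883 continue | (k=3,j=2): S=166.8997, (K−S)⁺=0.0000, hold=0.0000 ⇒ V=0.0000 continue | (k=3,j=3): S=196.2349, (K−S)⁺=0.0000, hold=0.0000 ⇒ V=0.0000 continue  boundary S*=120.7296
step 2: (k=2,j=0): S=130.9104, (K−S)⁺=15.0896, hold=15.5758 ⇒ V=15.5758 continue | (k=2,j=1): S=153.9200, (K−S)⁺=0.0000, hold=3.3297 ⇒ V=3.3297 continue | (k=2,j=2): S=180.9739, (K−S)⁺=0.0000, hold=0.0000 ⇒ V=0.0000 continue  boundary S*=-
step 1: (k=1,j=0): S=141.9498, (K−S)⁺=4.0502, hold=9.0572 ⇒ V=9.0572 continue | (k=1,j=1): S=166.8997, (K−S)⁺=0.0000, hold=1.5641 ⇒ V=1.5641 continue  boundary S*=-
step 0: (k=0,j=0): S=153.9200, (K−S)⁺=0.0000, hold=5.0722 ⇒ V=5.0722 continue  boundary S*=-

price = 5.0722
boundary = - - - 120.7296
tree:
5.0722
9.0572 1.5641
15.5758 3.3297 0.0000
25.2704 7.0883 0.0000 0.0000
34.6594 15.0896 0.0000 0.0000 0.0000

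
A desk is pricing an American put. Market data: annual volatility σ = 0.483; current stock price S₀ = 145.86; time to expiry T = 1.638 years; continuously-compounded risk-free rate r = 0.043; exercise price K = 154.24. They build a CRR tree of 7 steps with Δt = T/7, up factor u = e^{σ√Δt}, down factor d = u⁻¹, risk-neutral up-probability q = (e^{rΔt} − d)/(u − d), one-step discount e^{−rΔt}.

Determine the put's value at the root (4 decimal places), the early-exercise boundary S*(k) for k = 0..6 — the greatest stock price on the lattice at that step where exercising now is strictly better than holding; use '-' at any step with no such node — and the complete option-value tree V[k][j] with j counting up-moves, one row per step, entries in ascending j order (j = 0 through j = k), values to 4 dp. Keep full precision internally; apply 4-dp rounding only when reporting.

price = 36.4055
boundary = - - - 72.3644 57.2868 72.3644 91.4104
tree:
36.4055
49.3433 22.2126
64.7355 32.5895 10.6764
81.8756 46.2928 17.4265 3.0900
96.9532 63.1479 27.7778 5.8156 0.0000
108.8893 81.8756 42.8316 10.9454 0.0000 0.0000
118.3384 96.9532 62.8296 20.6001 0.0000 0.0000 0.0000
125.8187 108.8893 81.8756 38.7709 0.0000 0.0000 0.0000 0.0000

Δt=0.23400  u=1.26320  d=0.79164  q=0.46330  discount=0.98999
step 7 (expiry): payoffs max(K−S,0) = 125.8187 108.8893 81.8756 38.7709 0.0000 0.0000 0.0000 0.0000
step 6: (k=6,j=0): S=35.9016, (K−S)⁺=118.3384, hold=116.7942 ⇒ V=118.3384 exercise | (k=6,j=1): S=57.2868, (K−S)⁺=96.9532, hold=95.4090 ⇒ V=96.9532 exercise | (k=6,j=2): S=91.4104, (K−S)⁺=62.8296, hold=61.2855 ⇒ V=62.8296 exercise | (k=6,j=3): S=145.8600, (K−S)⁺=8.3800, hold=20.6001 ⇒ V=20.6001 continue | (k=6,j=4): S=232.7432, (K−S)⁺=0.0000, hold=0.0000 ⇒ V=0.0000 continue | (k=6,j=5): S=371.3794, (K−S)⁺=0.0000, hold=0.0000 ⇒ V=0.0000 continue | (k=6,j=6): S=592.5959, (K−S)⁺=0.0000, hold=0.0000 ⇒ V=0.0000 continue  boundary S*=91.4104
step 5: (k=5,j=0): S=45.3507, (K−S)⁺=108.8893, hold=107.3451 ⇒ V=108.8893 exercise | (k=5,j=1): S=72.3644, (K−S)⁺=81.8756, hold=80.3314 ⇒ V=81.8756 exercise | (k=5,j=2): S=115.4691, (K−S)⁺=38.7709, hold=42.8316 ⇒ V=42.8316 continue | (k=5,j=3): S=184.2496, (K−S)⁺=0.0000, hold=10.9454 ⇒ V=10.9454 continue | (k=5,j=4): S=294.0001, (K−S)⁺=0.0000, hold=0.0000 ⇒ V=0.0000 continue | (k=5,j=5): S=469.1246, (K−S)⁺=0.0000, hold=0.0000 ⇒ V=0.0000 continue  boundary S*=72.3644
step 4: (k=4,j=0): S=57.2868, (K−S)⁺=96.9532, hold=95.4090 ⇒ V=96.9532 exercise | (k=4,j=1): S=91.4104, (K−S)⁺=62.8296, hold=63.1479 ⇒ V=63.1479 continue | (k=4,j=2): S=145.8600, (K−S)⁺=8.3800, hold=27.7778 ⇒ V=27.7778 continue | (k=4,j=3): S=232.7432, (K−S)⁺=0.0000, hold=5.8156 ⇒ V=5.8156 continue | (k=4,j=4): S=371.3794, (K−S)⁺=0.0000, hold=0.0000 ⇒ V=0.0000 continue  boundary S*=57.2868
step 3: (k=3,j=0): S=72.3644, (K−S)⁺=81.8756, hold=80.4774 ⇒ V=81.8756 exercise | (k=3,j=1): S=115.4691, (K−S)⁺=38.7709, hold=46.2928 ⇒ V=46.2928 continue | (k=3,j=2): S=184.2496, (K−S)⁺=0.0000, hold=17.4265 ⇒ V=17.4265 continue | (k=3,j=3): S=294.0001, (K−S)⁺=0.0000, hold=3.0900 ⇒ V=3.0900 continue  boundary S*=72.3644
step 2: (k=2,j=0): S=91.4104, (K−S)⁺=62.8296, hold=64.7355 ⇒ V=64.7355 continue | (k=2,j=1): S=145.8600, (K−S)⁺=8.3800, hold=32.5895 ⇒ V=32.5895 continue | (k=2,j=2): S=232.7432, (K−S)⁺=0.0000, hold=10.6764 ⇒ V=10.6764 continue  boundary S*=-
step 1: (k=1,j=0): S=115.4691, (K−S)⁺=38.7709, hold=49.3433 ⇒ V=49.3433 continue | (k=1,j=1): S=184.2496, (K−S)⁺=0.0000, hold=22.2126 ⇒ V=22.2126 continue  boundary S*=-
step 0: (k=0,j=0): S=145.8600, (K−S)⁺=8.3800, hold=36.4055 ⇒ V=36.4055 continue  boundary S*=-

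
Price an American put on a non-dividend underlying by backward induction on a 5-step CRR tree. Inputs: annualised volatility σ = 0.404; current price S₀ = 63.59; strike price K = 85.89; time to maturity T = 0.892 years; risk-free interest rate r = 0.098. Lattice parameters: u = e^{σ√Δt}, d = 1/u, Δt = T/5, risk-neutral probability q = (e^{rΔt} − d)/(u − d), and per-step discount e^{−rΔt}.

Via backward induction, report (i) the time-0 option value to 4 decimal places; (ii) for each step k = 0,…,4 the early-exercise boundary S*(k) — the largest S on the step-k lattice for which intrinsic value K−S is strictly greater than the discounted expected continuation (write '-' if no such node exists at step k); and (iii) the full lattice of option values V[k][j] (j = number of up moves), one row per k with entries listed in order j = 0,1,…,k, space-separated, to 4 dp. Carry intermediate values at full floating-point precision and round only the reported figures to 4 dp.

Δt=0.17840, u=1.18606, d=0.84313, q=0.50887, disc=e^(-rΔt)=0.98267
k=5 terminal: V=max(K-S,0) → 58.7974 47.7776 32.2756 10.4683 0.0000 0.0000
k=4: j=0 S=32.1335 intr=53.7565 cont=52.2679 V=53.7565[EX]; j=1 S=45.2037 intr=40.6863 cont=39.1978 V=40.6863[EX]; j=2 S=63.5900 intr=22.3000 cont=20.8114 V=22.3000[EX]; j=3 S=89.4549 intr=0.0000 cont=5.0522 V=5.0522[hold]; j=4 S=125.8402 intr=0.0000 cont=0.0000 V=0.0000[hold]  S*(4)=63.5900
k=3: j=0 S=38.1124 intr=47.7776 cont=46.2891 V=47.7776[EX]; j=1 S=53.6144 intr=32.2756 cont=30.7871 V=32.2756[EX]; j=2 S=75.4217 intr=10.4683 cont=13.2887 V=13.2887[hold]; j=3 S=106.0991 intr=0.0000 cont=2.4382 V=2.4382[hold]  S*(3)=53.6144
k=2: j=0 S=45.2037 intr=40.6863 cont=39.1978 V=40.6863[EX]; j=1 S=63.5900 intr=22.3000 cont=22.2218 V=22.3000[EX]; j=2 S=89.4549 intr=0.0000 cont=7.6326 V=7.6326[hold]  S*(2)=63.5900
k=1: j=0 S=53.6144 intr=32.2756 cont=30.7871 V=32.2756[EX]; j=1 S=75.4217 intr=10.4683 cont=14.5790 V=14.5790[hold]  S*(1)=53.6144
k=0: j=0 S=63.5900 intr=22.3000 cont=22.8670 V=22.8670[hold]  S*(0)=-

price = 22.8670
boundary = - 53.6144 63.5900 53.6144 63.5900
tree:
22.8670
32.2756 14.5790
40.6863 22.3000 7.6326
47.7776 32.2756 13.2887 2.4382
53.7565 40.6863 22.3000 5.0522 0.0000
58.7974 47.7776 32.2756 10.4683 0.0000 0.0000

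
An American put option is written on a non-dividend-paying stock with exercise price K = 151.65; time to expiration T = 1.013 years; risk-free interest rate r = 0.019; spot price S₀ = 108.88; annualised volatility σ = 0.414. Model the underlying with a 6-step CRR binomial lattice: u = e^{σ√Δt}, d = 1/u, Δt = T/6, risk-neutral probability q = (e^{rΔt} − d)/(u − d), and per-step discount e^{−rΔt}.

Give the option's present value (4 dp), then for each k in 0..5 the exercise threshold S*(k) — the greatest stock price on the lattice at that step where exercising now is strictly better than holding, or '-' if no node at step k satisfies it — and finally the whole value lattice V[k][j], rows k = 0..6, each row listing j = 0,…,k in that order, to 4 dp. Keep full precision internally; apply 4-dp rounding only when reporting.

Δt=0.16883  u=1.18544  d=0.84357  q=0.46697  discount=0.99680
step 6 (expiry): payoffs max(K−S,0) = 112.4143 96.5138 74.1695 42.7700 0.0000 0.0000 0.0000
step 5: (k=5,j=0): S=46.5114, (K−S)⁺=105.1386, hold=104.6529 ⇒ V=105.1386 exercise | (k=5,j=1): S=65.3604, (K−S)⁺=86.2896, hold=85.8039 ⇒ V=86.2896 exercise | (k=5,j=2): S=91.8481, (K−S)⁺=59.8019, hold=59.3162 ⇒ V=59.8019 exercise | (k=5,j=3): S=129.0702, (K−S)⁺=22.5798, hold=22.7245 ⇒ V=22.7245 continue | (k=5,j=4): S=181.3767, (K−S)⁺=0.0000, hold=0.0000 ⇒ V=0.0000 continue | (k=5,j=5): S=254.8807, (K−S)⁺=0.0000, hold=0.0000 ⇒ V=0.0000 continue  boundary S*=91.8481
step 4: (k=4,j=0): S=55.1362, (K−S)⁺=96.5138, hold=96.0281 ⇒ V=96.5138 exercise | (k=4,j=1): S=77.4805, (K−S)⁺=74.1695, hold=73.6838 ⇒ V=74.1695 exercise | (k=4,j=2): S=108.8800, (K−S)⁺=42.7700, hold=42.3517 ⇒ V=42.7700 exercise | (k=4,j=3): S=153.0043, (K−S)⁺=0.0000, hold=12.0740 ⇒ V=12.0740 continue | (k=4,j=4): S=215.0103, (K−S)⁺=0.0000, hold=0.0000 ⇒ V=0.0000 continue  boundary S*=108.8800
step 3: (k=3,j=0): S=65.3604, (K−S)⁺=86.2896, hold=85.8039 ⇒ V=86.2896 exercise | (k=3,j=1): S=91.8481, (K−S)⁺=59.8019, hold=59.3162 ⇒ V=59.8019 exercise | (k=3,j=2): S=129.0702, (K−S)⁺=22.5798, hold=28.3447 ⇒ V=28.3447 continue | (k=3,j=3): S=181.3767, (K−S)⁺=0.0000, hold=6.4152 ⇒ V=6.4152 continue  boundary S*=91.8481
step 2: (k=2,j=0): S=77.4805, (K−S)⁺=74.1695, hold=73.6838 ⇒ V=74.1695 exercise | (k=2,j=1): S=108.8800, (K−S)⁺=42.7700, hold=44.9677 ⇒ V=44.9677 continue | (k=2,j=2): S=153.0043, (K−S)⁺=0.0000, hold=18.0462 ⇒ V=18.0462 continue  boundary S*=77.4805
step 1: (k=1,j=0): S=91.8481, (K−S)⁺=59.8019, hold=60.3392 ⇒ V=60.3392 continue | (k=1,j=1): S=129.0702, (K−S)⁺=22.5798, hold=32.2923 ⇒ V=32.2923 continue  boundary S*=-
step 0: (k=0,j=0): S=108.8800, (K−S)⁺=42.7700, hold=47.0908 ⇒ V=47.0908 continue  boundary S*=-

price = 47.0908
boundary = - - 77.4805 91.8481 108.8800 91.8481
tree:
47.0908
60.3392 32.2923
74.1695 44.9677 18.0462
86.2896 59.8019 28.3447 6.4152
96.5138 74.1695 42.7700 12.0740 0.0000
105.1386 86.2896 59.8019 22.7245 0.0000 0.0000
112.4143 96.5138 74.1695 42.7700 0.0000 0.0000 0.0000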